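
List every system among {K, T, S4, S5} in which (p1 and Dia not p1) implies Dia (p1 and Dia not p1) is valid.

T-tableau for the negation not ((p1 and Dia not p1) implies Dia (p1 and Dia not p1)):
1. not ((p1 and Dia not p1) implies Dia (p1 and Dia not p1)), u
2. p1 and Dia not p1, u
3. not Dia (p1 and Dia not p1), u
4. p1, u
5. Dia not p1, u
6. not (p1 and Dia not p1), u
7. not Dia not p1, u
8. not p1, v
9. not (p1 and Dia not p1), v
10. p1, v
Accessibility: uRu, uRv, vRv
Branch closes: p1 and not p1 both at v.
Every branch closes (one shown): valid in T, hence also in S4, S5 (every theorem of T is a theorem of S4 and S5).
K-tableau for the negation not ((p1 and Dia not p1) implies Dia (p1 and Dia not p1)):
1. not ((p1 and Dia not p1) implies Dia (p1 and Dia not p1)), u
2. p1 and Dia not p1, u
3. not Dia (p1 and Dia not p1), u
4. p1, u
5. Dia not p1, u
6. not p1, v
7. not (p1 and Dia not p1), v
8. not Dia not p1, v
Accessibility: uRv
Complete open branch: countermodel on a K-frame, so not valid in K.

T, S4, S5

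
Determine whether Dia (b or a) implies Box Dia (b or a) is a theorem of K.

Tableau for the negation not (Dia (b or a) implies Box Dia (b or a)):
1. not (Dia (b or a) implies Box Dia (b or a)), w0
2. Dia (b or a), w0
3. not Box Dia (b or a), w0
4. b or a, w1
5. a, w1
6. not Dia (b or a), w2
Accessibility: w0Rw1, w0Rw2
The negation has an open branch (countermodel exists).

Not valid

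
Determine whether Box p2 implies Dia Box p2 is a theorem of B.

Tableau for the negation not (Box p2 implies Dia Box p2):
1. not (Box p2 implies Dia Box p2), 0
2. Box p2, 0
3. not Dia Box p2, 0
4. p2, 0
5. not Box p2, 0
6. not p2, 1
7. p2, 1
Accessibility: 0R0, 0R1, 1R0, 1R1
Branch closes: p2 and not p2 both at 1.
Every branch of the negation's tableau closes; the branch above is one of them.

Valid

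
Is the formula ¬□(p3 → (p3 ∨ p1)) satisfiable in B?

No, unsatisfiable

1. ¬□(p3 → (p3 ∨ p1)), 0
2. ¬(p3 → (p3 ∨ p1)), 1   [¬□-rule on 1: fresh world 1, 0R1]
3. p3, 1   [¬→-rule on 2]
4. ¬(p3 ∨ p1), 1   [¬→-rule on 2]
5. ¬p3, 1   [¬∨-rule on 4]
6. ¬p1, 1   [¬∨-rule on 4]
Accessibility: 0R0, 0R1, 1R0, 1R1
Branch closes: p3 and ¬p3 both at 1.
All branches of the tableau close; one closing branch shown above.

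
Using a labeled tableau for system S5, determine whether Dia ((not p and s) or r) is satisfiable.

1. Dia ((not p and s) or r), 0
2. (not p and s) or r, 1
3. r, 1
Accessibility: 0R0, 0R1, 1R0, 1R1

Yes, satisfiable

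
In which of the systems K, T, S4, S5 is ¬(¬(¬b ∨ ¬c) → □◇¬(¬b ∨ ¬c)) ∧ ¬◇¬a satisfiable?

K, T, S4

S5-tableau for the formula:
1. ¬(¬(¬b ∨ ¬c) → □◇¬(¬b ∨ ¬c)) ∧ ¬◇¬a, u
2. ¬(¬(¬b ∨ ¬c) → □◇¬(¬b ∨ ¬c)), u
3. ¬◇¬a, u
4. ¬(¬b ∨ ¬c), u
5. ¬□◇¬(¬b ∨ ¬c), u
6. b, u
7. c, u
8. a, u
9. ¬◇¬(¬b ∨ ¬c), v
10. a, v
11. ¬b ∨ ¬c, u
12. ¬b ∨ ¬c, v
13. ¬c, u
Accessibility: uRu, uRv, vRu, vRv
Branch closes: c and ¬c both at u.
Every branch closes (one shown): unsatisfiable in S5.
S4-tableau for the formula:
1. ¬(¬(¬b ∨ ¬c) → □◇¬(¬b ∨ ¬c)) ∧ ¬◇¬a, u
2. ¬(¬(¬b ∨ ¬c) → □◇¬(¬b ∨ ¬c)), u
3. ¬◇¬a, u
4. ¬(¬b ∨ ¬c), u
5. ¬□◇¬(¬b ∨ ¬c), u
6. b, u
7. c, u
8. a, u
9. ¬◇¬(¬b ∨ ¬c), v
10. a, v
11. ¬b ∨ ¬c, v
12. ¬c, v
Accessibility: uRu, uRv, vRv
Complete open branch: satisfiable in S4, hence also in K, T (this S4-model is also a K-model and a T-model).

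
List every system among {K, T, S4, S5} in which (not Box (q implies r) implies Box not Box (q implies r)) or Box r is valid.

S5

S5-tableau for the negation not ((not Box (q implies r) implies Box not Box (q implies r)) or Box r):
1. not ((not Box (q implies r) implies Box not Box (q implies r)) or Box r), 0
2. not (not Box (q implies r) implies Box not Box (q implies r)), 0
3. not Box r, 0
4. not Box (q implies r), 0
5. not Box not Box (q implies r), 0
6. not r, 1
7. not (q implies r), 2
8. q, 2
9. not r, 2
10. Box (q implies r), 3
11. q implies r, 0
12. q implies r, 1
13. q implies r, 2
14. q implies r, 3
15. r, 0
16. not q, 1
17. r, 2
Accessibility: 0R0, 0R1, 0R2, 0R3, 1R0, 1R1, 1R2, 1R3, 2R0, 2R1, 2R2, 2R3, 3R0, 3R1, 3R2, 3R3
Branch closes: r and not r both at 2.
Every branch closes (one shown): valid in S5.
S4-tableau for the negation not ((not Box (q implies r) implies Box not Box (q implies r)) or Box r):
1. not ((not Box (q implies r) implies Box not Box (q implies r)) or Box r), 0
2. not (not Box (q implies r) implies Box not Box (q implies r)), 0
3. not Box r, 0
4. not Box (q implies r), 0
5. not Box not Box (q implies r), 0
6. not r, 1
7. not (q implies r), 2
8. q, 2
9. not r, 2
10. Box (q implies r), 3
11. q implies r, 3
12. r, 3
Accessibility: 0R0, 0R1, 0R2, 0R3, 1R1, 2R2, 3R3
Complete open branch: countermodel on an S4-frame, so not valid in S4, nor in K, T (the same frame is also a K-frame and a T-frame).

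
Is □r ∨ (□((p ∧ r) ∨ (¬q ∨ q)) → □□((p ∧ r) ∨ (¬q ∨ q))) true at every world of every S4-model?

Tableau for the negation ¬(□r ∨ (□((p ∧ r) ∨ (¬q ∨ q)) → □□((p ∧ r) ∨ (¬q ∨ q)))):
1. ¬(□r ∨ (□((p ∧ r) ∨ (¬q ∨ q)) → □□((p ∧ r) ∨ (¬q ∨ q)))), 0
2. ¬□r, 0
3. ¬(□((p ∧ r) ∨ (¬q ∨ q)) → □□((p ∧ r) ∨ (¬q ∨ q))), 0
4. □((p ∧ r) ∨ (¬q ∨ q)), 0
5. ¬□□((p ∧ r) ∨ (¬q ∨ q)), 0
6. (p ∧ r) ∨ (¬q ∨ q), 0
7. ¬q ∨ q, 0
8. q, 0
9. ¬r, 1
10. (p ∧ r) ∨ (¬q ∨ q), 1
11. ¬q ∨ q, 1
12. q, 1
13. ¬□((p ∧ r) ∨ (¬q ∨ q)), 2
14. (p ∧ r) ∨ (¬q ∨ q), 2
15. ¬q ∨ q, 2
16. q, 2
17. ¬((p ∧ r) ∨ (¬q ∨ q)), 3
18. ¬(p ∧ r), 3
19. ¬(¬q ∨ q), 3
20. q, 3
21. ¬q, 3
Accessibility: 0R0, 0R1, 0R2, 0R3, 1R1, 2R2, 2R3, 3R3
Branch closes: q and ¬q both at 3.
Every branch of the negation's tableau closes; the branch above is one of them.

Valid in S4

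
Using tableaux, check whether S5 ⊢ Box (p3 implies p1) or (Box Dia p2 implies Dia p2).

Valid in S5

Tableau for the negation not (Box (p3 implies p1) or (Box Dia p2 implies Dia p2)):
1. not (Box (p3 implies p1) or (Box Dia p2 implies Dia p2)), u
2. not Box (p3 implies p1), u
3. not (Box Dia p2 implies Dia p2), u
4. Box Dia p2, u
5. not Dia p2, u
6. Dia p2, u
7. not p2, u
8. not (p3 implies p1), v
9. p3, v
10. not p1, v
11. Dia p2, v
12. not p2, v
13. p2, w
14. Dia p2, w
15. not p2, w
Accessibility: uRu, uRv, uRw, vRu, vRv, vRw, wRu, wRv, wRw
Branch closes: p2 and not p2 both at w.
Every branch of the negation's tableau closes; the branch above is one of them.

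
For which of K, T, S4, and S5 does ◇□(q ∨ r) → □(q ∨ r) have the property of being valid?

S5

S4-tableau for the negation ¬(◇□(q ∨ r) → □(q ∨ r)):
1. ¬(◇□(q ∨ r) → □(q ∨ r)), u
2. ◇□(q ∨ r), u   [¬→-rule on 1]
3. ¬□(q ∨ r), u   [¬→-rule on 1]
4. □(q ∨ r), v   [◇-rule on 2: fresh world v, uRv]
5. q ∨ r, v   [□-rule on 4 via vRv]
6. r, v   [∨-rule on 5 (branches; this branch)]
7. ¬(q ∨ r), w   [¬□-rule on 3: fresh world w, uRw]
8. ¬q, w   [¬∨-rule on 7]
9. ¬r, w   [¬∨-rule on 7]
Accessibility: uRu, uRv, uRw, vRv, wRw
Complete open branch: countermodel on an S4-frame, so not valid in S4, nor in K, T (the same frame is also a K-frame and a T-frame).
S5-tableau for the negation ¬(◇□(q ∨ r) → □(q ∨ r)):
1. ¬(◇□(q ∨ r) → □(q ∨ r)), u
2. ◇□(q ∨ r), u   [¬→-rule on 1]
3. ¬□(q ∨ r), u   [¬→-rule on 1]
4. □(q ∨ r), v   [◇-rule on 2: fresh world v, uRv]
5. q ∨ r, u   [□-rule on 4 via vRu]
6. q ∨ r, v   [□-rule on 4 via vRv]
7. r, u   [∨-rule on 5 (branches; this branch)]
8. r, v   [∨-rule on 6 (branches; this branch)]
9. ¬(q ∨ r), w   [¬□-rule on 3: fresh world w, uRw]
10. ¬q, w   [¬∨-rule on 9]
11. ¬r, w   [¬∨-rule on 9]
12. q ∨ r, w   [□-rule on 4 via vRw]
13. r, w   [∨-rule on 12 (branches; this branch)]
Accessibility: uRu, uRv, uRw, vRu, vRv, vRw, wRu, wRv, wRw
Branch closes: r and ¬r both at w.
Every branch closes (one shown): valid in S5.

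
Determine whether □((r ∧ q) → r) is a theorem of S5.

Valid in S5

Tableau for the negation ¬□((r ∧ q) → r):
1. ¬□((r ∧ q) → r), w0
2. ¬((r ∧ q) → r), w1
3. r ∧ q, w1
4. ¬r, w1
5. r, w1
6. q, w1
Accessibility: w0Rw0, w0Rw1, w1Rw0, w1Rw1
Branch closes: r and ¬r both at w1.
All branches of the negation close; one closing branch shown above.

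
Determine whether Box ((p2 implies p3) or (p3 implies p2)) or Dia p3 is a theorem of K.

Tableau for the negation not (Box ((p2 implies p3) or (p3 implies p2)) or Dia p3):
1. not (Box ((p2 implies p3) or (p3 implies p2)) or Dia p3), w0
2. not Box ((p2 implies p3) or (p3 implies p2)), w0
3. not Dia p3, w0
4. not ((p2 implies p3) or (p3 implies p2)), w1
5. not (p2 implies p3), w1
6. not (p3 implies p2), w1
7. p2, w1
8. not p3, w1
9. p3, w1
10. not p2, w1
Accessibility: w0Rw1
Branch closes: p3 and not p3 both at w1.
All branches of the negation close; one closing branch shown above.

Yes, valid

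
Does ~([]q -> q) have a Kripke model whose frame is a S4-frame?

1. ~([]q -> q), u
2. []q, u
3. ~q, u
4. q, u
Accessibility: uRu
Branch closes: q and ~q both at u.
(One branch shown.) All branches close.

No, unsatisfiable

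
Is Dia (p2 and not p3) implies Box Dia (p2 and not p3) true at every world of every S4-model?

Tableau for the negation not (Dia (p2 and not p3) implies Box Dia (p2 and not p3)):
1. not (Dia (p2 and not p3) implies Box Dia (p2 and not p3)), 0
2. Dia (p2 and not p3), 0   [neg-implies-rule on 1]
3. not Box Dia (p2 and not p3), 0   [neg-implies-rule on 1]
4. p2 and not p3, 1   [Dia-rule on 2: fresh world 1, 0R1]
5. p2, 1   [and-rule on 4]
6. not p3, 1   [and-rule on 4]
7. not Dia (p2 and not p3), 2   [neg-Box-rule on 3: fresh world 2, 0R2]
8. not (p2 and not p3), 2   [neg-Dia-rule on 7 via 2R2]
9. p3, 2   [neg-and-rule on 8 (branches; this branch)]
Accessibility: 0R0, 0R1, 0R2, 1R1, 2R2
The negation has an open branch (countermodel exists).

No, not valid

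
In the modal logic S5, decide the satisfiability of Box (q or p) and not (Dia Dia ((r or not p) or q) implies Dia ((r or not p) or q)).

1. Box (q or p) and not (Dia Dia ((r or not p) or q) implies Dia ((r or not p) or q)), 0
2. Box (q or p), 0
3. not (Dia Dia ((r or not p) or q) implies Dia ((r or not p) or q)), 0
4. Dia Dia ((r or not p) or q), 0
5. not Dia ((r or not p) or q), 0
6. q or p, 0
7. not ((r or not p) or q), 0
8. not (r or not p), 0
9. not q, 0
10. not r, 0
11. p, 0
12. Dia ((r or not p) or q), 1
13. q or p, 1
14. not ((r or not p) or q), 1
15. not (r or not p), 1
16. not q, 1
17. not r, 1
18. p, 1
19. (r or not p) or q, 2
20. q or p, 2
21. not ((r or not p) or q), 2
22. not (r or not p), 2
23. not q, 2
24. not r, 2
25. p, 2
26. r or not p, 2
27. not p, 2
Accessibility: 0R0, 0R1, 0R2, 1R0, 1R1, 1R2, 2R0, 2R1, 2R2
Branch closes: p and not p both at 2.
All branches of the tableau close; one closing branch shown above.

No, unsatisfiable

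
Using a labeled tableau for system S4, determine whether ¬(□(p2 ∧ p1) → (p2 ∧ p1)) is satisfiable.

1. ¬(□(p2 ∧ p1) → (p2 ∧ p1)), u
2. □(p2 ∧ p1), u
3. ¬(p2 ∧ p1), u
4. p2 ∧ p1, u
5. p2, u
6. p1, u
7. ¬p1, u
Accessibility: uRu
Branch closes: p1 and ¬p1 both at u.
Every branch closes; the branch above is one of them.

No, unsatisfiable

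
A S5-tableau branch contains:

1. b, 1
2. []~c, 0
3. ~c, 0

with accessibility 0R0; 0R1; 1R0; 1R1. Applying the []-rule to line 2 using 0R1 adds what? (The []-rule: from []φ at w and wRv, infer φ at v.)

~c, 1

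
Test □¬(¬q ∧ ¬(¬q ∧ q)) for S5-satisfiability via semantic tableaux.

1. □¬(¬q ∧ ¬(¬q ∧ q)), u
2. ¬(¬q ∧ ¬(¬q ∧ q)), u   [□-rule on 1 via uRu]
3. q, u   [¬∧-rule on 2 (branches; this branch)]
Accessibility: uRu

Satisfiable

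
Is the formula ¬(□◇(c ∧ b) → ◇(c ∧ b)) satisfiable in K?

1. ¬(□◇(c ∧ b) → ◇(c ∧ b)), 0
2. □◇(c ∧ b), 0
3. ¬◇(c ∧ b), 0

Satisfiable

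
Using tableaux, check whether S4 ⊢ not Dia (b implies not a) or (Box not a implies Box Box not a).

Yes, valid

Tableau for the negation not (not Dia (b implies not a) or (Box not a implies Box Box not a)):
1. not (not Dia (b implies not a) or (Box not a implies Box Box not a)), u
2. Dia (b implies not a), u   [neg-or-rule on 1]
3. not (Box not a implies Box Box not a), u   [neg-or-rule on 1]
4. Box not a, u   [neg-implies-rule on 3]
5. not Box Box not a, u   [neg-implies-rule on 3]
6. not a, u   [Box-rule on 4 via uRu]
7. b implies not a, v   [Dia-rule on 2: fresh world v, uRv]
8. not a, v   [Box-rule on 4 via uRv]
9. not Box not a, w   [neg-Box-rule on 5: fresh world w, uRw]
10. not a, w   [Box-rule on 4 via uRw]
11. a, x   [neg-Box-rule on 9: fresh world x, wRx]
12. not a, x   [Box-rule on 4 via uRx]
Accessibility: uRu, uRv, uRw, uRx, vRv, wRw, wRx, xRx
Branch closes: a and not a both at x.
All branches of the negation close; one closing branch shown above.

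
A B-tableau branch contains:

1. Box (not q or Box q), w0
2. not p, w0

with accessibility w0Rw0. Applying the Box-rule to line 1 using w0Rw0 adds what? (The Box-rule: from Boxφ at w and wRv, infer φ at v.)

not q or Box q, w0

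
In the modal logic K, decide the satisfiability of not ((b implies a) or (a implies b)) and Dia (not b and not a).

1. not ((b implies a) or (a implies b)) and Dia (not b and not a), w0
2. not ((b implies a) or (a implies b)), w0
3. Dia (not b and not a), w0
4. not (b implies a), w0
5. not (a implies b), w0
6. b, w0
7. not a, w0
8. a, w0
9. not b, w0
Branch closes: a and not a both at w0.
Every branch closes; the branch above is one of them.

Unsatisfiable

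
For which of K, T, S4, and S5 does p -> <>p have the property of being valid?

T-tableau for the negation ~(p -> <>p):
1. ~(p -> <>p), u
2. p, u
3. ~<>p, u
4. ~p, u
Accessibility: uRu
Branch closes: p and ~p both at u.
Every branch closes (one shown): valid in T, hence also in S4, S5 (every theorem of T is a theorem of S4 and S5).
K-tableau for the negation ~(p -> <>p):
1. ~(p -> <>p), u
2. p, u
3. ~<>p, u
Complete open branch: countermodel on a K-frame, so not valid in K.

T, S4, S5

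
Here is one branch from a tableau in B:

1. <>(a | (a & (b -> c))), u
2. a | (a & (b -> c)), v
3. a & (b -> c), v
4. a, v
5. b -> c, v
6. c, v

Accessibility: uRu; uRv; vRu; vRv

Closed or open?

No, open

No atom appears with both signs at the same world.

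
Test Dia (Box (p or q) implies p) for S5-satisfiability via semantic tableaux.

1. Dia (Box (p or q) implies p), 0
2. Box (p or q) implies p, 1   [Dia-rule on 1: fresh world 1, 0R1]
3. p, 1   [implies-rule on 2 (branches; this branch)]
Accessibility: 0R0, 0R1, 1R0, 1R1

Satisfiable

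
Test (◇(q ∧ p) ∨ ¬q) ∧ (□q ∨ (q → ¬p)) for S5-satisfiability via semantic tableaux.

1. (◇(q ∧ p) ∨ ¬q) ∧ (□q ∨ (q → ¬p)), u
2. ◇(q ∧ p) ∨ ¬q, u
3. □q ∨ (q → ¬p), u
4. ¬q, u
5. q → ¬p, u
6. ¬p, u
Accessibility: uRu

Satisfiable (open branch found)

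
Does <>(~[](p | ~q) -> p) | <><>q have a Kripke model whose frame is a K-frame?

1. <>(~[](p | ~q) -> p) | <><>q, w0
2. <><>q, w0
3. <>q, w1
4. q, w2
Accessibility: w0Rw1, w1Rw2

Satisfiable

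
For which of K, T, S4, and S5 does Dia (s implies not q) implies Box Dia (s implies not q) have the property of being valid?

S5

S4-tableau for the negation not (Dia (s implies not q) implies Box Dia (s implies not q)):
1. not (Dia (s implies not q) implies Box Dia (s implies not q)), 0
2. Dia (s implies not q), 0   [neg-implies-rule on 1]
3. not Box Dia (s implies not q), 0   [neg-implies-rule on 1]
4. s implies not q, 1   [Dia-rule on 2: fresh world 1, 0R1]
5. not q, 1   [implies-rule on 4 (branches; this branch)]
6. not Dia (s implies not q), 2   [neg-Box-rule on 3: fresh world 2, 0R2]
7. not (s implies not q), 2   [neg-Dia-rule on 6 via 2R2]
8. s, 2   [neg-implies-rule on 7]
9. q, 2   [neg-implies-rule on 7]
Accessibility: 0R0, 0R1, 0R2, 1R1, 2R2
Complete open branch: countermodel on an S4-frame, so not valid in S4, nor in K, T (the same frame is also a K-frame and a T-frame).
S5-tableau for the negation not (Dia (s implies not q) implies Box Dia (s implies not q)):
1. not (Dia (s implies not q) implies Box Dia (s implies not q)), 0
2. Dia (s implies not q), 0   [neg-implies-rule on 1]
3. not Box Dia (s implies not q), 0   [neg-implies-rule on 1]
4. s implies not q, 1   [Dia-rule on 2: fresh world 1, 0R1]
5. not q, 1   [implies-rule on 4 (branches; this branch)]
6. not Dia (s implies not q), 2   [neg-Box-rule on 3: fresh world 2, 0R2]
7. not (s implies not q), 0   [neg-Dia-rule on 6 via 2R0]
8. s, 0   [neg-implies-rule on 7]
9. q, 0   [neg-implies-rule on 7]
10. not (s implies not q), 1   [neg-Dia-rule on 6 via 2R1]
11. s, 1   [neg-implies-rule on 10]
12. q, 1   [neg-implies-rule on 10]
Accessibility: 0R0, 0R1, 0R2, 1R0, 1R1, 1R2, 2R0, 2R1, 2R2
Branch closes: q and not q both at 1.
Every branch closes (one shown): valid in S5.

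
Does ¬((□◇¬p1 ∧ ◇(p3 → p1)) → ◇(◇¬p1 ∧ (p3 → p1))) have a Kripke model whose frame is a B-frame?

Unsatisfiable

1. ¬((□◇¬p1 ∧ ◇(p3 → p1)) → ◇(◇¬p1 ∧ (p3 → p1))), 0
2. □◇¬p1 ∧ ◇(p3 → p1), 0
3. ¬◇(◇¬p1 ∧ (p3 → p1)), 0
4. □◇¬p1, 0
5. ◇(p3 → p1), 0
6. ¬(◇¬p1 ∧ (p3 → p1)), 0
7. ◇¬p1, 0
8. ¬◇¬p1, 0
9. p1, 0
10. p3 → p1, 1
11. ¬(◇¬p1 ∧ (p3 → p1)), 1
12. ◇¬p1, 1
13. p1, 1
14. ¬◇¬p1, 1
15. ¬p1, 2
16. ¬(◇¬p1 ∧ (p3 → p1)), 2
17. ◇¬p1, 2
18. p1, 2
Accessibility: 0R0, 0R1, 0R2, 1R0, 1R1, 2R0, 2R2
Branch closes: p1 and ¬p1 both at 2.
Every branch closes; the branch above is one of them.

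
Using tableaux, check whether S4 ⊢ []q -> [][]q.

Tableau for the negation ~([]q -> [][]q):
1. ~([]q -> [][]q), 0
2. []q, 0
3. ~[][]q, 0
4. q, 0
5. ~[]q, 1
6. q, 1
7. ~q, 2
8. q, 2
Accessibility: 0R0, 0R1, 0R2, 1R1, 1R2, 2R2
Branch closes: q and ~q both at 2.
All branches of the negation close; one closing branch shown above.

Yes, valid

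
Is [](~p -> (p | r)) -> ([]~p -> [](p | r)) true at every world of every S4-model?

Yes, valid

Tableau for the negation ~([](~p -> (p | r)) -> ([]~p -> [](p | r))):
1. ~([](~p -> (p | r)) -> ([]~p -> [](p | r))), 0
2. [](~p -> (p | r)), 0   [~->-rule on 1]
3. ~([]~p -> [](p | r)), 0   [~->-rule on 1]
4. []~p, 0   [~->-rule on 3]
5. ~[](p | r), 0   [~->-rule on 3]
6. ~p -> (p | r), 0   [[]-rule on 2 via 0R0]
7. ~p, 0   [[]-rule on 4 via 0R0]
8. p | r, 0   [->-rule on 6 (branches; this branch)]
9. r, 0   [|-rule on 8 (branches; this branch)]
10. ~(p | r), 1   [~[]-rule on 5: fresh world 1, 0R1]
11. ~p, 1   [~|-rule on 10]
12. ~r, 1   [~|-rule on 10]
13. ~p -> (p | r), 1   [[]-rule on 2 via 0R1]
14. p | r, 1   [->-rule on 13 (branches; this branch)]
15. r, 1   [|-rule on 14 (branches; this branch)]
Accessibility: 0R0, 0R1, 1R1
Branch closes: r and ~r both at 1.
All branches of the negation close; one closing branch shown above.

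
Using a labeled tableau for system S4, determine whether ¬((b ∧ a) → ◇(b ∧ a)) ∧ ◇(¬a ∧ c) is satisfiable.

1. ¬((b ∧ a) → ◇(b ∧ a)) ∧ ◇(¬a ∧ c), w0
2. ¬((b ∧ a) → ◇(b ∧ a)), w0   [∧-rule on 1]
3. ◇(¬a ∧ c), w0   [∧-rule on 1]
4. b ∧ a, w0   [¬→-rule on 2]
5. ¬◇(b ∧ a), w0   [¬→-rule on 2]
6. b, w0   [∧-rule on 4]
7. a, w0   [∧-rule on 4]
8. ¬(b ∧ a), w0   [¬◇-rule on 5 via w0Rw0]
9. ¬a, w0   [¬∧-rule on 8 (branches; this branch)]
Accessibility: w0Rw0
Branch closes: a and ¬a both at w0.
Every branch closes; the branch above is one of them.

No, unsatisfiable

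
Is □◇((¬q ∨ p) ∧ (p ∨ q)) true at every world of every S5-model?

Tableau for the negation ¬□◇((¬q ∨ p) ∧ (p ∨ q)):
1. ¬□◇((¬q ∨ p) ∧ (p ∨ q)), 0
2. ¬◇((¬q ∨ p) ∧ (p ∨ q)), 1   [¬□-rule on 1: fresh world 1, 0R1]
3. ¬((¬q ∨ p) ∧ (p ∨ q)), 0   [¬◇-rule on 2 via 1R0]
4. ¬((¬q ∨ p) ∧ (p ∨ q)), 1   [¬◇-rule on 2 via 1R1]
5. ¬(p ∨ q), 0   [¬∧-rule on 3 (branches; this branch)]
6. ¬p, 0   [¬∨-rule on 5]
7. ¬q, 0   [¬∨-rule on 5]
8. ¬(p ∨ q), 1   [¬∧-rule on 4 (branches; this branch)]
9. ¬p, 1   [¬∨-rule on 8]
10. ¬q, 1   [¬∨-rule on 8]
Accessibility: 0R0, 0R1, 1R0, 1R1
The negation has an open branch (countermodel exists).

Invalid (countermodel exists)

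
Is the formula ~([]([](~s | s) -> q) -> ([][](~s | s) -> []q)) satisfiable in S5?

1. ~([]([](~s | s) -> q) -> ([][](~s | s) -> []q)), w0
2. []([](~s | s) -> q), w0
3. ~([][](~s | s) -> []q), w0
4. [][](~s | s), w0
5. ~[]q, w0
6. [](~s | s) -> q, w0
7. [](~s | s), w0
8. ~s | s, w0
9. q, w0
10. s, w0
11. ~q, w1
12. [](~s | s) -> q, w1
13. [](~s | s), w1
14. ~s | s, w1
15. ~[](~s | s), w1
16. s, w1
17. ~(~s | s), w2
18. s, w2
19. ~s, w2
Accessibility: w0Rw0, w0Rw1, w0Rw2, w1Rw0, w1Rw1, w1Rw2, w2Rw0, w2Rw1, w2Rw2
Branch closes: s and ~s both at w2.
(One branch shown.) All branches close.

Unsatisfiable (every branch closes)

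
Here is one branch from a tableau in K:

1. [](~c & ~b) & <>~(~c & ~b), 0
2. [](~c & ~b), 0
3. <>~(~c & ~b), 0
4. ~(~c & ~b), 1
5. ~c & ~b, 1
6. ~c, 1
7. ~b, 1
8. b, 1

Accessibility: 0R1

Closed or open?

Yes, closed

Both b and ~b appear at 1.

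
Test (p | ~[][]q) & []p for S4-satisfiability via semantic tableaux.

1. (p | ~[][]q) & []p, 0
2. p | ~[][]q, 0
3. []p, 0
4. p, 0
5. ~[][]q, 0
6. ~[]q, 1
7. p, 1
8. ~q, 2
9. p, 2
Accessibility: 0R0, 0R1, 0R2, 1R1, 1R2, 2R2

Yes, satisfiable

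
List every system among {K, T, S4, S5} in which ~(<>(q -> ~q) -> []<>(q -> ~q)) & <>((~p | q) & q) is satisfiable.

S5-tableau for the formula:
1. ~(<>(q -> ~q) -> []<>(q -> ~q)) & <>((~p | q) & q), 0
2. ~(<>(q -> ~q) -> []<>(q -> ~q)), 0   [&-rule on 1]
3. <>((~p | q) & q), 0   [&-rule on 1]
4. <>(q -> ~q), 0   [~->-rule on 2]
5. ~[]<>(q -> ~q), 0   [~->-rule on 2]
6. (~p | q) & q, 1   [<>-rule on 3: fresh world 1, 0R1]
7. ~p | q, 1   [&-rule on 6]
8. q, 1   [&-rule on 6]
9. q -> ~q, 2   [<>-rule on 4: fresh world 2, 0R2]
10. ~q, 2   [->-rule on 9 (branches; this branch)]
11. ~<>(q -> ~q), 3   [~[]-rule on 5: fresh world 3, 0R3]
12. ~(q -> ~q), 0   [~<>-rule on 11 via 3R0]
13. q, 0   [~->-rule on 12]
14. ~(q -> ~q), 1   [~<>-rule on 11 via 3R1]
15. ~(q -> ~q), 2   [~<>-rule on 11 via 3R2]
16. q, 2   [~->-rule on 15]
Accessibility: 0R0, 0R1, 0R2, 0R3, 1R0, 1R1, 1R2, 1R3, 2R0, 2R1, 2R2, 2R3, 3R0, 3R1, 3R2, 3R3
Branch closes: q and ~q both at 2.
Every branch closes (one shown): unsatisfiable in S5.
S4-tableau for the formula:
1. ~(<>(q -> ~q) -> []<>(q -> ~q)) & <>((~p | q) & q), 0
2. ~(<>(q -> ~q) -> []<>(q -> ~q)), 0   [&-rule on 1]
3. <>((~p | q) & q), 0   [&-rule on 1]
4. <>(q -> ~q), 0   [~->-rule on 2]
5. ~[]<>(q -> ~q), 0   [~->-rule on 2]
6. (~p | q) & q, 1   [<>-rule on 3: fresh world 1, 0R1]
7. ~p | q, 1   [&-rule on 6]
8. q, 1   [&-rule on 6]
9. q -> ~q, 2   [<>-rule on 4: fresh world 2, 0R2]
10. ~q, 2   [->-rule on 9 (branches; this branch)]
11. ~<>(q -> ~q), 3   [~[]-rule on 5: fresh world 3, 0R3]
12. ~(q -> ~q), 3   [~<>-rule on 11 via 3R3]
13. q, 3   [~->-rule on 12]
Accessibility: 0R0, 0R1, 0R2, 0R3, 1R1, 2R2, 3R3
Complete open branch: satisfiable in S4, hence also in K, T (this S4-model is also a K-model and a T-model).

K, T, S4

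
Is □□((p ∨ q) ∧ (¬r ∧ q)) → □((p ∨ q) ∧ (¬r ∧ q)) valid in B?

Tableau for the negation ¬(□□((p ∨ q) ∧ (¬r ∧ q)) → □((p ∨ q) ∧ (¬r ∧ q))):
1. ¬(□□((p ∨ q) ∧ (¬r ∧ q)) → □((p ∨ q) ∧ (¬r ∧ q))), u
2. □□((p ∨ q) ∧ (¬r ∧ q)), u   [¬→-rule on 1]
3. ¬□((p ∨ q) ∧ (¬r ∧ q)), u   [¬→-rule on 1]
4. □((p ∨ q) ∧ (¬r ∧ q)), u   [□-rule on 2 via uRu]
5. (p ∨ q) ∧ (¬r ∧ q), u   [□-rule on 4 via uRu]
6. p ∨ q, u   [∧-rule on 5]
7. ¬r ∧ q, u   [∧-rule on 5]
8. ¬r, u   [∧-rule on 7]
9. q, u   [∧-rule on 7]
10. ¬((p ∨ q) ∧ (¬r ∧ q)), v   [¬□-rule on 3: fresh world v, uRv]
11. □((p ∨ q) ∧ (¬r ∧ q)), v   [□-rule on 2 via uRv]
12. (p ∨ q) ∧ (¬r ∧ q), v   [□-rule on 4 via uRv]
13. p ∨ q, v   [∧-rule on 12]
14. ¬r ∧ q, v   [∧-rule on 12]
15. ¬r, v   [∧-rule on 14]
16. q, v   [∧-rule on 14]
17. ¬(¬r ∧ q), v   [¬∧-rule on 10 (branches; this branch)]
18. ¬q, v   [¬∧-rule on 17 (branches; this branch)]
Accessibility: uRu, uRv, vRu, vRv
Branch closes: q and ¬q both at v.
All branches of the negation close; one closing branch shown above.

Yes, valid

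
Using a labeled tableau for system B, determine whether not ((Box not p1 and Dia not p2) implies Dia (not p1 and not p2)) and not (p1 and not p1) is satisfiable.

1. not ((Box not p1 and Dia not p2) implies Dia (not p1 and not p2)) and not (p1 and not p1), w0
2. not ((Box not p1 and Dia not p2) implies Dia (not p1 and not p2)), w0   [and-rule on 1]
3. not (p1 and not p1), w0   [and-rule on 1]
4. Box not p1 and Dia not p2, w0   [neg-implies-rule on 2]
5. not Dia (not p1 and not p2), w0   [neg-implies-rule on 2]
6. Box not p1, w0   [and-rule on 4]
7. Dia not p2, w0   [and-rule on 4]
8. not (not p1 and not p2), w0   [neg-Dia-rule on 5 via w0Rw0]
9. not p1, w0   [Box-rule on 6 via w0Rw0]
10. p2, w0   [neg-and-rule on 8 (branches; this branch)]
11. not p2, w1   [Dia-rule on 7: fresh world w1, w0Rw1]
12. not (not p1 and not p2), w1   [neg-Dia-rule on 5 via w0Rw1]
13. not p1, w1   [Box-rule on 6 via w0Rw1]
14. p2, w1   [neg-and-rule on 12 (branches; this branch)]
Accessibility: w0Rw0, w0Rw1, w1Rw0, w1Rw1
Branch closes: p2 and not p2 both at w1.
Every branch closes; the branch above is one of them.

Unsatisfiable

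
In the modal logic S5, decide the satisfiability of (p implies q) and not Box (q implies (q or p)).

Unsatisfiable (every branch closes)

1. (p implies q) and not Box (q implies (q or p)), 0
2. p implies q, 0
3. not Box (q implies (q or p)), 0
4. q, 0
5. not (q implies (q or p)), 1
6. q, 1
7. not (q or p), 1
8. not q, 1
9. not p, 1
Accessibility: 0R0, 0R1, 1R0, 1R1
Branch closes: q and not q both at 1.
(One branch shown.) All branches close.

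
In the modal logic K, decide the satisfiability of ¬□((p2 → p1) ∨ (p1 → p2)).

1. ¬□((p2 → p1) ∨ (p1 → p2)), u
2. ¬((p2 → p1) ∨ (p1 → p2)), v
3. ¬(p2 → p1), v
4. ¬(p1 → p2), v
5. p2, v
6. ¬p1, v
7. p1, v
8. ¬p2, v
Accessibility: uRv
Branch closes: p1 and ¬p1 both at v.
Every branch closes; the branch above is one of them.

Unsatisfiable (every branch closes)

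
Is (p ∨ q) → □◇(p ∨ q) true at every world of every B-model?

Tableau for the negation ¬((p ∨ q) → □◇(p ∨ q)):
1. ¬((p ∨ q) → □◇(p ∨ q)), u
2. p ∨ q, u
3. ¬□◇(p ∨ q), u
4. q, u
5. ¬◇(p ∨ q), v
6. ¬(p ∨ q), u
7. ¬p, u
8. ¬q, u
Accessibility: uRu, uRv, vRu, vRv
Branch closes: q and ¬q both at u.
Every branch of the negation's tableau closes; the branch above is one of them.

Valid in B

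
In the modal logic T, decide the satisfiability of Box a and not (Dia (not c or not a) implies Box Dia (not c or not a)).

1. Box a and not (Dia (not c or not a) implies Box Dia (not c or not a)), u
2. Box a, u
3. not (Dia (not c or not a) implies Box Dia (not c or not a)), u
4. Dia (not c or not a), u
5. not Box Dia (not c or not a), u
6. a, u
7. not c or not a, v
8. a, v
9. not c, v
10. not Dia (not c or not a), w
11. a, w
12. not (not c or not a), w
13. c, w
Accessibility: uRu, uRv, uRw, vRv, wRw

Yes, satisfiable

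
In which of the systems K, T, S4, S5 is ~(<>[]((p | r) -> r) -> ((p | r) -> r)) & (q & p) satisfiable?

K, T, S4

S5-tableau for the formula:
1. ~(<>[]((p | r) -> r) -> ((p | r) -> r)) & (q & p), u
2. ~(<>[]((p | r) -> r) -> ((p | r) -> r)), u
3. q & p, u
4. <>[]((p | r) -> r), u
5. ~((p | r) -> r), u
6. q, u
7. p, u
8. p | r, u
9. ~r, u
10. []((p | r) -> r), v
11. (p | r) -> r, u
12. (p | r) -> r, v
13. ~(p | r), u
14. ~p, u
Accessibility: uRu, uRv, vRu, vRv
Branch closes: p and ~p both at u.
Every branch closes (one shown): unsatisfiable in S5.
S4-tableau for the formula:
1. ~(<>[]((p | r) -> r) -> ((p | r) -> r)) & (q & p), u
2. ~(<>[]((p | r) -> r) -> ((p | r) -> r)), u
3. q & p, u
4. <>[]((p | r) -> r), u
5. ~((p | r) -> r), u
6. q, u
7. p, u
8. p | r, u
9. ~r, u
10. []((p | r) -> r), v
11. (p | r) -> r, v
12. r, v
Accessibility: uRu, uRv, vRv
Complete open branch: satisfiable in S4, hence also in K, T (this S4-model is also a K-model and a T-model).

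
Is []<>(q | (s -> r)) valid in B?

No, not valid

Tableau for the negation ~[]<>(q | (s -> r)):
1. ~[]<>(q | (s -> r)), w0
2. ~<>(q | (s -> r)), w1
3. ~(q | (s -> r)), w0
4. ~q, w0
5. ~(s -> r), w0
6. s, w0
7. ~r, w0
8. ~(q | (s -> r)), w1
9. ~q, w1
10. ~(s -> r), w1
11. s, w1
12. ~r, w1
Accessibility: w0Rw0, w0Rw1, w1Rw0, w1Rw1
The negation has an open branch (countermodel exists).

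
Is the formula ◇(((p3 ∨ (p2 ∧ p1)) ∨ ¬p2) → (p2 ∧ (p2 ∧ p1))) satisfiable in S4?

Satisfiable

1. ◇(((p3 ∨ (p2 ∧ p1)) ∨ ¬p2) → (p2 ∧ (p2 ∧ p1))), u
2. ((p3 ∨ (p2 ∧ p1)) ∨ ¬p2) → (p2 ∧ (p2 ∧ p1)), v
3. p2 ∧ (p2 ∧ p1), v
4. p2, v
5. p2 ∧ p1, v
6. p1, v
Accessibility: uRu, uRv, vRv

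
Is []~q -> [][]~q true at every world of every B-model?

Invalid (countermodel exists)

Tableau for the negation ~([]~q -> [][]~q):
1. ~([]~q -> [][]~q), 0
2. []~q, 0   [~->-rule on 1]
3. ~[][]~q, 0   [~->-rule on 1]
4. ~q, 0   [[]-rule on 2 via 0R0]
5. ~[]~q, 1   [~[]-rule on 3: fresh world 1, 0R1]
6. ~q, 1   [[]-rule on 2 via 0R1]
7. q, 2   [~[]-rule on 5: fresh world 2, 1R2]
Accessibility: 0R0, 0R1, 1R0, 1R1, 1R2, 2R1, 2R2
The negation has an open branch (countermodel exists).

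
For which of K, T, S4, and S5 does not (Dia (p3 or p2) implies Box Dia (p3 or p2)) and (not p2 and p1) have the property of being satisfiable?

S4-tableau for the formula:
1. not (Dia (p3 or p2) implies Box Dia (p3 or p2)) and (not p2 and p1), w0
2. not (Dia (p3 or p2) implies Box Dia (p3 or p2)), w0
3. not p2 and p1, w0
4. Dia (p3 or p2), w0
5. not Box Dia (p3 or p2), w0
6. not p2, w0
7. p1, w0
8. p3 or p2, w1
9. p2, w1
10. not Dia (p3 or p2), w2
11. not (p3 or p2), w2
12. not p3, w2
13. not p2, w2
Accessibility: w0Rw0, w0Rw1, w0Rw2, w1Rw1, w2Rw2
Complete open branch: satisfiable in S4, hence also in K, T (this S4-model is also a K-model and a T-model).
S5-tableau for the formula:
1. not (Dia (p3 or p2) implies Box Dia (p3 or p2)) and (not p2 and p1), w0
2. not (Dia (p3 or p2) implies Box Dia (p3 or p2)), w0
3. not p2 and p1, w0
4. Dia (p3 or p2), w0
5. not Box Dia (p3 or p2), w0
6. not p2, w0
7. p1, w0
8. p3 or p2, w1
9. p2, w1
10. not Dia (p3 or p2), w2
11. not (p3 or p2), w0
12. not p3, w0
13. not (p3 or p2), w1
14. not p3, w1
15. not p2, w1
Accessibility: w0Rw0, w0Rw1, w0Rw2, w1Rw0, w1Rw1, w1Rw2, w2Rw0, w2Rw1, w2Rw2
Branch closes: p2 and not p2 both at w1.
Every branch closes (one shown): unsatisfiable in S5.

K, T, S4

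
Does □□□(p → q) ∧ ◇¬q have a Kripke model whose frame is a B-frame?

Satisfiable (open branch found)

1. □□□(p → q) ∧ ◇¬q, w0
2. □□□(p → q), w0
3. ◇¬q, w0
4. □□(p → q), w0
5. □(p → q), w0
6. p → q, w0
7. q, w0
8. ¬q, w1
9. □□(p → q), w1
10. □(p → q), w1
11. p → q, w1
12. ¬p, w1
Accessibility: w0Rw0, w0Rw1, w1Rw0, w1Rw1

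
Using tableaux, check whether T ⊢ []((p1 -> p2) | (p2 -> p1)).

Tableau for the negation ~[]((p1 -> p2) | (p2 -> p1)):
1. ~[]((p1 -> p2) | (p2 -> p1)), w0
2. ~((p1 -> p2) | (p2 -> p1)), w1   [~[]-rule on 1: fresh world w1, w0Rw1]
3. ~(p1 -> p2), w1   [~|-rule on 2]
4. ~(p2 -> p1), w1   [~|-rule on 2]
5. p1, w1   [~->-rule on 3]
6. ~p2, w1   [~->-rule on 3]
7. p2, w1   [~->-rule on 4]
8. ~p1, w1   [~->-rule on 4]
Accessibility: w0Rw0, w0Rw1, w1Rw1
Branch closes: p2 and ~p2 both at w1.
All branches of the negation close; one closing branch shown above.

Valid in T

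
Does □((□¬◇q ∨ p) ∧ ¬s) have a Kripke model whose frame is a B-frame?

1. □((□¬◇q ∨ p) ∧ ¬s), 0
2. (□¬◇q ∨ p) ∧ ¬s, 0
3. □¬◇q ∨ p, 0
4. ¬s, 0
5. p, 0
Accessibility: 0R0

Satisfiable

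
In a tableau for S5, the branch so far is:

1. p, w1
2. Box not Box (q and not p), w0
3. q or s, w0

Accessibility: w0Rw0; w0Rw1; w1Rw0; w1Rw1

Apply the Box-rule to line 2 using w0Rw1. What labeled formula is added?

not Box (q and not p), w1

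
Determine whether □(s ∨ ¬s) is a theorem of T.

Tableau for the negation ¬□(s ∨ ¬s):
1. ¬□(s ∨ ¬s), 0
2. ¬(s ∨ ¬s), 1
3. ¬s, 1
4. s, 1
Accessibility: 0R0, 0R1, 1R1
Branch closes: s and ¬s both at 1.
All branches of the negation close; one closing branch shown above.

Yes, valid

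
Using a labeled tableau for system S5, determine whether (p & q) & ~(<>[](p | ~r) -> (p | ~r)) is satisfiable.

1. (p & q) & ~(<>[](p | ~r) -> (p | ~r)), u
2. p & q, u   [&-rule on 1]
3. ~(<>[](p | ~r) -> (p | ~r)), u   [&-rule on 1]
4. p, u   [&-rule on 2]
5. q, u   [&-rule on 2]
6. <>[](p | ~r), u   [~->-rule on 3]
7. ~(p | ~r), u   [~->-rule on 3]
8. ~p, u   [~|-rule on 7]
9. r, u   [~|-rule on 7]
Accessibility: uRu
Branch closes: p and ~p both at u.
(One branch shown.) All branches close.

Unsatisfiable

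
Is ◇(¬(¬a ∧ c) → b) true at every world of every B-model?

Not valid

Tableau for the negation ¬◇(¬(¬a ∧ c) → b):
1. ¬◇(¬(¬a ∧ c) → b), 0
2. ¬(¬(¬a ∧ c) → b), 0   [¬◇-rule on 1 via 0R0]
3. ¬(¬a ∧ c), 0   [¬→-rule on 2]
4. ¬b, 0   [¬→-rule on 2]
5. ¬c, 0   [¬∧-rule on 3 (branches; this branch)]
Accessibility: 0R0
The negation has an open branch (countermodel exists).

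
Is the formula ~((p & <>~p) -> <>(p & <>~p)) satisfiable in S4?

1. ~((p & <>~p) -> <>(p & <>~p)), u
2. p & <>~p, u   [~->-rule on 1]
3. ~<>(p & <>~p), u   [~->-rule on 1]
4. p, u   [&-rule on 2]
5. <>~p, u   [&-rule on 2]
6. ~(p & <>~p), u   [~<>-rule on 3 via uRu]
7. ~<>~p, u   [~&-rule on 6 (branches; this branch)]
8. ~p, v   [<>-rule on 5: fresh world v, uRv]
9. ~(p & <>~p), v   [~<>-rule on 3 via uRv]
10. p, v   [~<>-rule on 7 via uRv]
Accessibility: uRu, uRv, vRv
Branch closes: p and ~p both at v.
(One branch shown.) All branches close.

Unsatisfiable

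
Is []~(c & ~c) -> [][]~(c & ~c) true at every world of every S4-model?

Tableau for the negation ~([]~(c & ~c) -> [][]~(c & ~c)):
1. ~([]~(c & ~c) -> [][]~(c & ~c)), u
2. []~(c & ~c), u
3. ~[][]~(c & ~c), u
4. ~(c & ~c), u
5. c, u
6. ~[]~(c & ~c), v
7. ~(c & ~c), v
8. c, v
9. c & ~c, w
10. c, w
11. ~c, w
Accessibility: uRu, uRv, uRw, vRv, vRw, wRw
Branch closes: c and ~c both at w.
All branches of the negation close; one closing branch shown above.

Valid in S4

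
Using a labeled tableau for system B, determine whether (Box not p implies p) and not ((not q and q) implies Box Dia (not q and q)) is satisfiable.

Unsatisfiable

1. (Box not p implies p) and not ((not q and q) implies Box Dia (not q and q)), w0
2. Box not p implies p, w0
3. not ((not q and q) implies Box Dia (not q and q)), w0
4. not q and q, w0
5. not Box Dia (not q and q), w0
6. not q, w0
7. q, w0
Accessibility: w0Rw0
Branch closes: q and not q both at w0.
(One branch shown.) All branches close.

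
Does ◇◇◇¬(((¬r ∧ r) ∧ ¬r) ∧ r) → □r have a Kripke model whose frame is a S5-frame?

Satisfiable

1. ◇◇◇¬(((¬r ∧ r) ∧ ¬r) ∧ r) → □r, u
2. □r, u
3. r, u
Accessibility: uRu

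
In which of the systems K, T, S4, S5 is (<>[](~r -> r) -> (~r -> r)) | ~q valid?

S5-tableau for the negation ~((<>[](~r -> r) -> (~r -> r)) | ~q):
1. ~((<>[](~r -> r) -> (~r -> r)) | ~q), u
2. ~(<>[](~r -> r) -> (~r -> r)), u
3. q, u
4. <>[](~r -> r), u
5. ~(~r -> r), u
6. ~r, u
7. [](~r -> r), v
8. ~r -> r, u
9. ~r -> r, v
10. r, u
Accessibility: uRu, uRv, vRu, vRv
Branch closes: r and ~r both at u.
Every branch closes (one shown): valid in S5.
S4-tableau for the negation ~((<>[](~r -> r) -> (~r -> r)) | ~q):
1. ~((<>[](~r -> r) -> (~r -> r)) | ~q), u
2. ~(<>[](~r -> r) -> (~r -> r)), u
3. q, u
4. <>[](~r -> r), u
5. ~(~r -> r), u
6. ~r, u
7. [](~r -> r), v
8. ~r -> r, v
9. r, v
Accessibility: uRu, uRv, vRv
Complete open branch: countermodel on an S4-frame, so not valid in S4, nor in K, T (the same frame is also a K-frame and a T-frame).

S5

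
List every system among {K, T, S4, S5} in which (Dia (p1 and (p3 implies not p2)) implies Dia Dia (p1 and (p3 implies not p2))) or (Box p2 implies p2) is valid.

T-tableau for the negation not ((Dia (p1 and (p3 implies not p2)) implies Dia Dia (p1 and (p3 implies not p2))) or (Box p2 implies p2)):
1. not ((Dia (p1 and (p3 implies not p2)) implies Dia Dia (p1 and (p3 implies not p2))) or (Box p2 implies p2)), w0
2. not (Dia (p1 and (p3 implies not p2)) implies Dia Dia (p1 and (p3 implies not p2))), w0
3. not (Box p2 implies p2), w0
4. Dia (p1 and (p3 implies not p2)), w0
5. not Dia Dia (p1 and (p3 implies not p2)), w0
6. Box p2, w0
7. not p2, w0
8. not Dia (p1 and (p3 implies not p2)), w0
9. p2, w0
Accessibility: w0Rw0
Branch closes: p2 and not p2 both at w0.
Every branch closes (one shown): valid in T, hence also in S4, S5 (every theorem of T is a theorem of S4 and S5).
K-tableau for the negation not ((Dia (p1 and (p3 implies not p2)) implies Dia Dia (p1 and (p3 implies not p2))) or (Box p2 implies p2)):
1. not ((Dia (p1 and (p3 implies not p2)) implies Dia Dia (p1 and (p3 implies not p2))) or (Box p2 implies p2)), w0
2. not (Dia (p1 and (p3 implies not p2)) implies Dia Dia (p1 and (p3 implies not p2))), w0
3. not (Box p2 implies p2), w0
4. Dia (p1 and (p3 implies not p2)), w0
5. not Dia Dia (p1 and (p3 implies not p2)), w0
6. Box p2, w0
7. not p2, w0
8. p1 and (p3 implies not p2), w1
9. p1, w1
10. p3 implies not p2, w1
11. not Dia (p1 and (p3 implies not p2)), w1
12. p2, w1
13. not p3, w1
Accessibility: w0Rw1
Complete open branch: countermodel on a K-frame, so not valid in K.

T, S4, S5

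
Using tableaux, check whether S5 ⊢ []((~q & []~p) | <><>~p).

Tableau for the negation ~[]((~q & []~p) | <><>~p):
1. ~[]((~q & []~p) | <><>~p), w0
2. ~((~q & []~p) | <><>~p), w1   [~[]-rule on 1: fresh world w1, w0Rw1]
3. ~(~q & []~p), w1   [~|-rule on 2]
4. ~<><>~p, w1   [~|-rule on 2]
5. ~<>~p, w0   [~<>-rule on 4 via w1Rw0]
6. ~<>~p, w1   [~<>-rule on 4 via w1Rw1]
7. p, w0   [~<>-rule on 5 via w0Rw0]
8. p, w1   [~<>-rule on 5 via w0Rw1]
9. ~[]~p, w1   [~&-rule on 3 (branches; this branch)]
10. p, w2   [~[]-rule on 9: fresh world w2, w1Rw2]
11. ~<>~p, w2   [~<>-rule on 4 via w1Rw2]
Accessibility: w0Rw0, w0Rw1, w0Rw2, w1Rw0, w1Rw1, w1Rw2, w2Rw0, w2Rw1, w2Rw2
The negation has an open branch (countermodel exists).

Not valid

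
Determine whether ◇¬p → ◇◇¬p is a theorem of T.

Tableau for the negation ¬(◇¬p → ◇◇¬p):
1. ¬(◇¬p → ◇◇¬p), w0
2. ◇¬p, w0
3. ¬◇◇¬p, w0
4. ¬◇¬p, w0
5. p, w0
6. ¬p, w1
7. ¬◇¬p, w1
8. p, w1
Accessibility: w0Rw0, w0Rw1, w1Rw1
Branch closes: p and ¬p both at w1.
Every branch of the negation's tableau closes; the branch above is one of them.

Valid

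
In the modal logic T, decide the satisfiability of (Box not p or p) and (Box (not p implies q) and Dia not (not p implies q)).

No, unsatisfiable

1. (Box not p or p) and (Box (not p implies q) and Dia not (not p implies q)), u
2. Box not p or p, u
3. Box (not p implies q) and Dia not (not p implies q), u
4. Box (not p implies q), u
5. Dia not (not p implies q), u
6. not p implies q, u
7. Box not p, u
8. not p, u
9. q, u
10. not (not p implies q), v
11. not p, v
12. not q, v
13. not p implies q, v
14. q, v
Accessibility: uRu, uRv, vRv
Branch closes: q and not q both at v.
All branches of the tableau close; one closing branch shown above.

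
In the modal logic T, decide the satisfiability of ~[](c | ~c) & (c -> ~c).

No, unsatisfiable

1. ~[](c | ~c) & (c -> ~c), u
2. ~[](c | ~c), u
3. c -> ~c, u
4. ~c, u
5. ~(c | ~c), v
6. ~c, v
7. c, v
Accessibility: uRu, uRv, vRv
Branch closes: c and ~c both at v.
All branches of the tableau close; one closing branch shown above.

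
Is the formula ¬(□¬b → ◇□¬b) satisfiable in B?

1. ¬(□¬b → ◇□¬b), 0
2. □¬b, 0
3. ¬◇□¬b, 0
4. ¬b, 0
5. ¬□¬b, 0
6. b, 1
7. ¬b, 1
Accessibility: 0R0, 0R1, 1R0, 1R1
Branch closes: b and ¬b both at 1.
(One branch shown.) All branches close.

Unsatisfiable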